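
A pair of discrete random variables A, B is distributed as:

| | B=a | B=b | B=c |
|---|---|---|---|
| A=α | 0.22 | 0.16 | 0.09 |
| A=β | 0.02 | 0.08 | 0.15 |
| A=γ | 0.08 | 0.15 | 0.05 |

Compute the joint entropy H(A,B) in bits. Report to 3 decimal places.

2.949 bits

H(A,B) = −Σ p(x,y)·log₂ p(x,y) over all 9 cells.
  cell (α,a): −0.22·log₂0.22 = 0.4806
  cell (α,b): −0.16·log₂0.16 = 0.4230
  cell (α,c): −0.09·log₂0.09 = 0.3127
  cell (β,a): −0.02·log₂0.02 = 0.1129
  cell (β,b): −0.08·log₂0.08 = 0.2915
  cell (β,c): −0.15·log₂0.15 = 0.4105
  cell (γ,a): −0.08·log₂0.08 = 0.2915
  cell (γ,b): −0.15·log₂0.15 = 0.4105
  cell (γ,c): −0.05·log₂0.05 = 0.2161
Sum = 2.949 bits.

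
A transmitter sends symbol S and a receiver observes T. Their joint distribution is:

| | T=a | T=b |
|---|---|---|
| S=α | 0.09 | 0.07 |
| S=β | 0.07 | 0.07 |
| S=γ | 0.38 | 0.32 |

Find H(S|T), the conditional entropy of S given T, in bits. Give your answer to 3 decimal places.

1.179 bits

Chain rule: H(S|T) = H(S,T) − H(T).
Marginals: p(S) = (0.1600, 0.1400, 0.7000), p(T) = (0.5400, 0.4600).
H(S,T) = 2.1748 bits; H(T) = 0.9954 bits.
H(S|T) = 2.1748 − 0.9954 = 1.179 bits.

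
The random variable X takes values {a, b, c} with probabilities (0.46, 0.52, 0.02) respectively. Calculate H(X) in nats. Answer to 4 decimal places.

0.7755 nats

H(X) = −Σ p·ln p.
  −(0.46)·ln(0.46) = 0.35720
  −(0.52)·ln(0.52) = 0.34004
  −(0.02)·ln(0.02) = 0.07824
Sum: 0.35720 + 0.34004 + 0.07824 = 0.7755 nats.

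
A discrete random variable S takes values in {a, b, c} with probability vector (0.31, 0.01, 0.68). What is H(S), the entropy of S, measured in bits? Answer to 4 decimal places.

0.9686 bits

H(S) = −Σ p·log₂ p.
  −(0.31)·log₂(0.31) = 0.52379
  −(0.01)·log₂(0.01) = 0.06644
  −(0.68)·log₂(0.68) = 0.37835
Sum: 0.52379 + 0.06644 + 0.37835 = 0.9686 bits.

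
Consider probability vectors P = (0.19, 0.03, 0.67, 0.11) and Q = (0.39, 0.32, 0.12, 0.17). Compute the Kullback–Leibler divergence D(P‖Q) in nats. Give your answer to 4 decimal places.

0.8967 nats

D(P‖Q) = Σ p·ln(p/q).
  0.19·ln(0.19/0.39) = -0.13663
  0.03·ln(0.03/0.32) = -0.07101
  0.67·ln(0.67/0.12) = 1.15226
  0.11·ln(0.11/0.17) = -0.04788
D(P‖Q) = 0.8967 nats.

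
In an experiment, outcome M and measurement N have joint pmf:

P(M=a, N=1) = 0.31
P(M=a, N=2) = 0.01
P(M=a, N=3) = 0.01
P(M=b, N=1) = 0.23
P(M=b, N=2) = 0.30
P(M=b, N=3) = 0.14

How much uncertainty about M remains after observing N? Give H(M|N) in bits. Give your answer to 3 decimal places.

Marginals: p(M) = (0.3300, 0.6700), p(N) = (0.5400, 0.3100, 0.1500).
H(M|N) = Σ p(N) · H(M|N=·).
  N=1: p=0.5400, H(M|N=1) = 0.9841
  N=2: p=0.3100, H(M|N=2) = 0.2056
  N=3: p=0.1500, H(M|N=3) = 0.3534
Weighted sum = 0.648 bits.

0.648 bits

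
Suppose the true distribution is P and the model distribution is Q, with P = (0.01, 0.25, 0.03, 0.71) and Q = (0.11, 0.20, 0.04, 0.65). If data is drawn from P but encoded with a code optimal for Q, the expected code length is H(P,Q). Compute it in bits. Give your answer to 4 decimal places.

H(P,Q) = −Σ p·log₂ q.
  −0.01·log₂(0.11) = 0.03184
  −0.25·log₂(0.20) = 0.58048
  −0.03·log₂(0.04) = 0.13932
  −0.71·log₂(0.65) = 0.44126
H(P,Q) = 1.1929 bits.

1.1929 bits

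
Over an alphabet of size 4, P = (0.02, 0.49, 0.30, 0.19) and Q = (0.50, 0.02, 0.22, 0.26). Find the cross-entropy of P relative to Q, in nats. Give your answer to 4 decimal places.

H(P,Q) = −Σ p·ln q.
  −0.02·ln(0.50) = 0.01386
  −0.49·ln(0.02) = 1.91689
  −0.30·ln(0.22) = 0.45424
  −0.19·ln(0.26) = 0.25594
H(P,Q) = 2.6409 nats.

2.6409 nats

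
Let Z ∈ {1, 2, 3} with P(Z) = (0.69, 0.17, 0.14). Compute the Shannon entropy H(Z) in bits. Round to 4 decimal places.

H(Z) = −Σ p·log₂ p.
  −(0.69)·log₂(0.69) = 0.36938
  −(0.17)·log₂(0.17) = 0.43459
  −(0.14)·log₂(0.14) = 0.39711
Sum: 0.36938 + 0.43459 + 0.39711 = 1.2011 bits.

1.2011 bits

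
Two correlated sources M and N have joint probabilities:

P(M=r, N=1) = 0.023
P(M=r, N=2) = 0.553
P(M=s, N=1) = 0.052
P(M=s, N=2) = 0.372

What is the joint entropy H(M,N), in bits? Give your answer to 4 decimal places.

1.3503 bits

H(M,N) = −Σ p(x,y)·log₂ p(x,y) over all 4 cells.
  cell (r,1): −0.023·log₂0.023 = 0.12517
  cell (r,2): −0.553·log₂0.553 = 0.47262
  cell (s,1): −0.052·log₂0.052 = 0.22180
  cell (s,2): −0.372·log₂0.372 = 0.53070
Sum = 1.3503 bits.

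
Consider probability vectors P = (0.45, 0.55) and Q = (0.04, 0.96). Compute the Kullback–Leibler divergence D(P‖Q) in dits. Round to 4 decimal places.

D(P‖Q) = Σ p·log₁₀(p/q).
  0.45·log₁₀(0.45/0.04) = 0.47302
  0.55·log₁₀(0.55/0.96) = -0.13305
D(P‖Q) = 0.3400 dits.

0.3400 dits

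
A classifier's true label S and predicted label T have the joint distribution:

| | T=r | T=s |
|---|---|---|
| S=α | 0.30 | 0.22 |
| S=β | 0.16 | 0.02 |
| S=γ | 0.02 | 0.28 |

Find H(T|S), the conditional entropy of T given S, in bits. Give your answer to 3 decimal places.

0.708 bits

Chain rule: H(T|S) = H(S,T) − H(S).
Marginals: p(S) = (0.5200, 0.1800, 0.3000), p(T) = (0.4800, 0.5200).
H(S,T) = 2.1647 bits; H(S) = 1.4570 bits.
H(T|S) = 2.1647 − 1.4570 = 0.708 bits.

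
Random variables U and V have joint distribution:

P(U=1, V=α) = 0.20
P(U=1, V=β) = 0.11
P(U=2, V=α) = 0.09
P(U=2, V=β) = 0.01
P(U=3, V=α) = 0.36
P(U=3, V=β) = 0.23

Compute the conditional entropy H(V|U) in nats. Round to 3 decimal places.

Chain rule: H(V|U) = H(U,V) − H(U).
Marginals: p(U) = (0.3100, 0.1000, 0.5900), p(V) = (0.6500, 0.3500).
H(U,V) = 1.5333 nats; H(U) = 0.9046 nats.
H(V|U) = 1.5333 − 0.9046 = 0.629 nats.

0.629 nats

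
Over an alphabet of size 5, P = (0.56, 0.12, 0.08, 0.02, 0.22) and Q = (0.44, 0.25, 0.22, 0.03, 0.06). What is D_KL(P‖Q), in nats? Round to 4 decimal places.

0.2438 nats

D(P‖Q) = Σ p·ln(p/q).
  0.56·ln(0.56/0.44) = 0.13505
  0.12·ln(0.12/0.25) = -0.08808
  0.08·ln(0.08/0.22) = -0.08093
  0.02·ln(0.02/0.03) = -0.00811
  0.22·ln(0.22/0.06) = 0.28584
D(P‖Q) = 0.2438 nats.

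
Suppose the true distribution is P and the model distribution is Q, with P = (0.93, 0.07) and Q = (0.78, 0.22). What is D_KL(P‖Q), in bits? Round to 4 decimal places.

D(P‖Q) = Σ p·log₂(p/q).
  0.93·log₂(0.93/0.78) = 0.23599
  0.07·log₂(0.07/0.22) = -0.11565
D(P‖Q) = 0.1203 bits.

0.1203 bits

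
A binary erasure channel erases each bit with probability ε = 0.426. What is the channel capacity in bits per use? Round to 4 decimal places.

Binary erasure channel: capacity C = 1 − ε.
C = 1 − 0.426 = 0.5740 bits per channel use.

0.5740 bits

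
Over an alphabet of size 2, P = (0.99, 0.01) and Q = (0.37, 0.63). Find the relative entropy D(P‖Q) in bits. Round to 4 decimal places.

D(P‖Q) = Σ p·log₂(p/q).
  0.99·log₂(0.99/0.37) = 1.40570
  0.01·log₂(0.01/0.63) = -0.05977
D(P‖Q) = 1.3459 bits.

1.3459 bits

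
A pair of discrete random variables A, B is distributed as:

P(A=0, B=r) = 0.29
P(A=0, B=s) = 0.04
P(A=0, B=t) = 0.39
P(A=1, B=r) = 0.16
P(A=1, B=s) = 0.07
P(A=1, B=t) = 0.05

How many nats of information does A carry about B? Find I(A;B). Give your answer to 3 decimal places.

Marginals: p(A) = (0.7200, 0.2800), p(B) = (0.4500, 0.1100, 0.4400).
I(A;B) = Σ p(x,y)·ln[p(x,y)/(p(x)p(y))].
  (0,r): 0.29·ln(0.8951) = -0.0322
  (0,s): 0.04·ln(0.5051) = -0.0273
  (0,t): 0.39·ln(1.2311) = 0.0811
  (1,r): 0.16·ln(1.2698) = 0.0382
  (1,s): 0.07·ln(2.2727) = 0.0575
  (1,t): 0.05·ln(0.4058) = -0.0451
Sum = 0.072 nats.

0.072 nats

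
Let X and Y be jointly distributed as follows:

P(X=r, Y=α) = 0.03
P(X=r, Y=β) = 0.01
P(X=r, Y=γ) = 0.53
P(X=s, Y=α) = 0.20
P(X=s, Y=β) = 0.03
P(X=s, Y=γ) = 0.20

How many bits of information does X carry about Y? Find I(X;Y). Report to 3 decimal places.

Marginals: p(X) = (0.5700, 0.4300), p(Y) = (0.2300, 0.0400, 0.7300).
I(X;Y) = H(X) + H(Y) − H(X,Y).
H(X) = 0.9858, H(Y) = 1.0049, H(X,Y) = 1.7842.
I(X;Y) = 0.9858 + 1.0049 − 1.7842 = 0.206 bits.

0.206 bits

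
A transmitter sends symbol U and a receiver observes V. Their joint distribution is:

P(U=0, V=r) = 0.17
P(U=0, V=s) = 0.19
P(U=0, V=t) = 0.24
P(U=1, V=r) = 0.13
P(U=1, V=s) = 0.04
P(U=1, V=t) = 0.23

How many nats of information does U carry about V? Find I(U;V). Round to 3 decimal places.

0.036 nats

Marginals: p(U) = (0.6000, 0.4000), p(V) = (0.3000, 0.2300, 0.4700).
I(U;V) = H(U) + H(V) − H(U,V).
H(U) = 0.6730, H(V) = 1.0541, H(U,V) = 1.6913.
I(U;V) = 0.6730 + 1.0541 − 1.6913 = 0.036 nats.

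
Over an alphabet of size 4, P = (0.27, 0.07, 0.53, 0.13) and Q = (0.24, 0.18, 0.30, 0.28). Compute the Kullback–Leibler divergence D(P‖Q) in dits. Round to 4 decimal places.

0.0728 dits

D(P‖Q) = Σ p·log₁₀(p/q).
  0.27·log₁₀(0.27/0.24) = 0.01381
  0.07·log₁₀(0.07/0.18) = -0.02871
  0.53·log₁₀(0.53/0.30) = 0.13099
  0.13·log₁₀(0.13/0.28) = -0.04332
D(P‖Q) = 0.0728 dits.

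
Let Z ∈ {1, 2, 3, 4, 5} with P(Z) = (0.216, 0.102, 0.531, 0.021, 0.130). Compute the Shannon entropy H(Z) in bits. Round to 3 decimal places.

1.798 bits

H(Z) = −Σ p·log₂ p.
  −(0.216)·log₂(0.216) = 0.4776
  −(0.102)·log₂(0.102) = 0.3359
  −(0.531)·log₂(0.531) = 0.4849
  −(0.021)·log₂(0.021) = 0.1170
  −(0.130)·log₂(0.130) = 0.3826
Sum: 0.4776 + 0.3359 + 0.4849 + 0.1170 + 0.3826 = 1.798 bits.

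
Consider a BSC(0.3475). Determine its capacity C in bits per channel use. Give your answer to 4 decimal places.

Binary symmetric channel: C = 1 − h₂(ε) where h₂ is the binary entropy function.
h₂(0.3475) = −0.3475·log₂0.3475 − 0.6525·log₂0.6525 = 0.9318.
C = 1 − 0.9318 = 0.0682 bits per channel use.

0.0682 bits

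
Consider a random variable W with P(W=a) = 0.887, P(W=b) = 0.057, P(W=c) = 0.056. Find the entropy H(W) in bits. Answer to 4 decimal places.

H(W) = −Σ p·log₂ p.
  −(0.887)·log₂(0.887) = 0.15345
  −(0.057)·log₂(0.057) = 0.23557
  −(0.056)·log₂(0.056) = 0.23287
Sum: 0.15345 + 0.23557 + 0.23287 = 0.6219 bits.

0.6219 bits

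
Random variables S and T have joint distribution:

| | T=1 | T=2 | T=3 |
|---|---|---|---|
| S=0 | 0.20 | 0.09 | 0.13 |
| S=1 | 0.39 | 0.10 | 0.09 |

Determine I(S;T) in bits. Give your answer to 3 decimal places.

0.032 bits

Marginals: p(S) = (0.4200, 0.5800), p(T) = (0.5900, 0.1900, 0.2200).
I(S;T) = Σ p(x,y)·log₂[p(x,y)/(p(x)p(y))].
  (0,1): 0.20·log₂(0.8071) = -0.0618
  (0,2): 0.09·log₂(1.1278) = 0.0156
  (0,3): 0.13·log₂(1.4069) = 0.0640
  (1,1): 0.39·log₂(1.1397) = 0.0736
  (1,2): 0.10·log₂(0.9074) = -0.0140
  (1,3): 0.09·log₂(0.7053) = -0.0453
Sum = 0.032 bits.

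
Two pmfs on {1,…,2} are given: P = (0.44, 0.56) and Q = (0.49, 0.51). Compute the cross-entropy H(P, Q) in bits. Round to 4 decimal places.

0.9968 bits

H(P,Q) = −Σ p·log₂ q.
  −0.44·log₂(0.49) = 0.45282
  −0.56·log₂(0.51) = 0.54400
H(P,Q) = 0.9968 bits.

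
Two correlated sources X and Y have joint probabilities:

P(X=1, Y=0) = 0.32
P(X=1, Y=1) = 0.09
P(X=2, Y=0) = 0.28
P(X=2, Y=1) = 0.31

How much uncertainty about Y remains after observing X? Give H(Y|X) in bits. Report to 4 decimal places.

Chain rule: H(Y|X) = H(X,Y) − H(X).
Marginals: p(X) = (0.4100, 0.5900), p(Y) = (0.6000, 0.4000).
H(X,Y) = 1.8767 bits; H(X) = 0.9765 bits.
H(Y|X) = 1.8767 − 0.9765 = 0.9002 bits.

0.9002 bits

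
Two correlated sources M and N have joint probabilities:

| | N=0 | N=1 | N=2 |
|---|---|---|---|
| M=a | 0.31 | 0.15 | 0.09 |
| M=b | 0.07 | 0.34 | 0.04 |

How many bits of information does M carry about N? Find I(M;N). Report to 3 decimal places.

0.180 bits

Marginals: p(M) = (0.5500, 0.4500), p(N) = (0.3800, 0.4900, 0.1300).
I(M;N) = H(M) + H(N) − H(M,N).
H(M) = 0.9928, H(N) = 1.4174, H(M,N) = 2.2305.
I(M;N) = 0.9928 + 1.4174 − 2.2305 = 0.180 bits.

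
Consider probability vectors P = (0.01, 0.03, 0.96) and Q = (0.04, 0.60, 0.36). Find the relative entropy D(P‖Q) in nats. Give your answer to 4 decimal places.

D(P‖Q) = Σ p·ln(p/q).
  0.01·ln(0.01/0.04) = -0.01386
  0.03·ln(0.03/0.60) = -0.08987
  0.96·ln(0.96/0.36) = 0.94160
D(P‖Q) = 0.8379 nats.

0.8379 nats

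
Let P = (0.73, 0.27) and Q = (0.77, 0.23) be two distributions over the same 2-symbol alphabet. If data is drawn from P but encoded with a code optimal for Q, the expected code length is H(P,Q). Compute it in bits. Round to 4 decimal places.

H(P,Q) = −Σ p·log₂ q.
  −0.73·log₂(0.77) = 0.27526
  −0.27·log₂(0.23) = 0.57248
H(P,Q) = 0.8477 bits.

0.8477 bits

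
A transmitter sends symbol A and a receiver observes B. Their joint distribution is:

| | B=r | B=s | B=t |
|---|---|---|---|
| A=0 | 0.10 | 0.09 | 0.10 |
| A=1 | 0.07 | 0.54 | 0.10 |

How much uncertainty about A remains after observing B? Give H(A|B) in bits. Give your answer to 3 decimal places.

0.739 bits

Chain rule: H(A|B) = H(A,B) − H(B).
Marginals: p(A) = (0.2900, 0.7100), p(B) = (0.1700, 0.6300, 0.2000).
H(A,B) = 2.0578 bits; H(B) = 1.3189 bits.
H(A|B) = 2.0578 − 1.3189 = 0.739 bits.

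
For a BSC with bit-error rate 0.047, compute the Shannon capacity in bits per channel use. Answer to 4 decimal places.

Binary symmetric channel: C = 1 − h₂(ε) where h₂ is the binary entropy function.
h₂(0.047) = −0.047·log₂0.047 − 0.953·log₂0.953 = 0.2735.
C = 1 − 0.2735 = 0.7265 bits per channel use.

0.7265 bits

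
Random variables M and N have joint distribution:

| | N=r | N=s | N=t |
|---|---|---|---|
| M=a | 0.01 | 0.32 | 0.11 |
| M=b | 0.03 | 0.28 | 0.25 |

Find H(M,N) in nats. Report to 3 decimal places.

H(M,N) = −Σ p(x,y)·ln p(x,y) over all 6 cells.
  cell (a,r): −0.01·ln0.01 = 0.0461
  cell (a,s): −0.32·ln0.32 = 0.3646
  cell (a,t): −0.11·ln0.11 = 0.2428
  cell (b,r): −0.03·ln0.03 = 0.1052
  cell (b,s): −0.28·ln0.28 = 0.3564
  cell (b,t): −0.25·ln0.25 = 0.3466
Sum = 1.462 nats.

1.462 nats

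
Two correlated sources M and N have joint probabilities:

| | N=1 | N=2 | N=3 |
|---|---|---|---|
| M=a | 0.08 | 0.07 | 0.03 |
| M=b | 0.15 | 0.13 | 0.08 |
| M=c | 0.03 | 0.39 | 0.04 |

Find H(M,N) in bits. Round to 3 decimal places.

2.664 bits

H(M,N) = −Σ p(x,y)·log₂ p(x,y) over all 9 cells.
  cell (a,1): −0.08·log₂0.08 = 0.2915
  cell (a,2): −0.07·log₂0.07 = 0.2686
  cell (a,3): −0.03·log₂0.03 = 0.1518
  cell (b,1): −0.15·log₂0.15 = 0.4105
  cell (b,2): −0.13·log₂0.13 = 0.3826
  cell (b,3): −0.08·log₂0.08 = 0.2915
  cell (c,1): −0.03·log₂0.03 = 0.1518
  cell (c,2): −0.39·log₂0.39 = 0.5298
  cell (c,3): −0.04·log₂0.04 = 0.1858
Sum = 2.664 bits.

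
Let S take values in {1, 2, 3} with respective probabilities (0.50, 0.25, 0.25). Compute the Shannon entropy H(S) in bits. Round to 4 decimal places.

1.5000 bits

H(S) = −Σ p·log₂ p.
  −(0.50)·log₂(0.50) = 0.50000
  −(0.25)·log₂(0.25) = 0.50000
  −(0.25)·log₂(0.25) = 0.50000
Sum: 0.50000 + 0.50000 + 0.50000 = 1.5000 bits.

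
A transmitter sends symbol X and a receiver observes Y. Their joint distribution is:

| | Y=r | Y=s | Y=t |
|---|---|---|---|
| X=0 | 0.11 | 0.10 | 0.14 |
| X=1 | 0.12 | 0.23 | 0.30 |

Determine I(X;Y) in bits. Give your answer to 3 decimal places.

Marginals: p(X) = (0.3500, 0.6500), p(Y) = (0.2300, 0.3300, 0.4400).
I(X;Y) = H(X) + H(Y) − H(X,Y).
H(X) = 0.9341, H(Y) = 1.5366, H(X,Y) = 2.4554.
I(X;Y) = 0.9341 + 1.5366 − 2.4554 = 0.015 bits.

0.015 bits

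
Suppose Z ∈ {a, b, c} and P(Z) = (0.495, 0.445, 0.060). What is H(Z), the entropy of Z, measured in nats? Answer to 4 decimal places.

H(Z) = −Σ p·ln p.
  −(0.495)·ln(0.495) = 0.34808
  −(0.445)·ln(0.445) = 0.36031
  −(0.060)·ln(0.060) = 0.16880
Sum: 0.34808 + 0.36031 + 0.16880 = 0.8772 nats.

0.8772 nats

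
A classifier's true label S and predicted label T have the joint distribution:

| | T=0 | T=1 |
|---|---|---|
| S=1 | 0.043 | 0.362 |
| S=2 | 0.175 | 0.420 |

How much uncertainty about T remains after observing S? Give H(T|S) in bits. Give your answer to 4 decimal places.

Marginals: p(S) = (0.4050, 0.5950), p(T) = (0.2180, 0.7820).
H(T|S) = Σ p(S) · H(T|S=·).
  S=1: p=0.4050, H(T|S=1) = 0.4883
  S=2: p=0.5950, H(T|S=2) = 0.8740
Weighted sum = 0.7178 bits.

0.7178 bits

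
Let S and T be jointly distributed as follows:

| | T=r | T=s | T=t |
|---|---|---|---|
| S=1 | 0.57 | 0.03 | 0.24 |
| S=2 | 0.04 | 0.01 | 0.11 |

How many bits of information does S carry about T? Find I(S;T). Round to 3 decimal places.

0.075 bits

Marginals: p(S) = (0.8400, 0.1600), p(T) = (0.6100, 0.0400, 0.3500).
I(S;T) = H(S) + H(T) − H(S,T).
H(S) = 0.6343, H(T) = 1.1509, H(S,T) = 1.7106.
I(S;T) = 0.6343 + 1.1509 − 1.7106 = 0.075 bits.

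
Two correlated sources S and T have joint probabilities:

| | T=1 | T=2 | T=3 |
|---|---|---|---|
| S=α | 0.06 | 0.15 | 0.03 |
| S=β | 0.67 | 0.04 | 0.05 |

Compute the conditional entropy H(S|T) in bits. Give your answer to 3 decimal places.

Chain rule: H(S|T) = H(S,T) − H(T).
Marginals: p(S) = (0.2400, 0.7600), p(T) = (0.7300, 0.1900, 0.0800).
H(S,T) = 1.5948 bits; H(T) = 1.0782 bits.
H(S|T) = 1.5948 − 1.0782 = 0.517 bits.

0.517 bits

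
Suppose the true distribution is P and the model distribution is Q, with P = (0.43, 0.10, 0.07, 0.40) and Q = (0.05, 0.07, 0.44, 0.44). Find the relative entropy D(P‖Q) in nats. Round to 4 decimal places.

D(P‖Q) = Σ p·ln(p/q).
  0.43·ln(0.43/0.05) = 0.92526
  0.10·ln(0.10/0.07) = 0.03567
  0.07·ln(0.07/0.44) = -0.12868
  0.40·ln(0.40/0.44) = -0.03812
D(P‖Q) = 0.7941 nats.

0.7941 nats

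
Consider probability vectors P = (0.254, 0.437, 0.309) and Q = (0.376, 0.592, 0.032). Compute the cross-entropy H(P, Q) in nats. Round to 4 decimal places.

H(P,Q) = −Σ p·ln q.
  −0.254·ln(0.376) = 0.24845
  −0.437·ln(0.592) = 0.22910
  −0.309·ln(0.032) = 1.06358
H(P,Q) = 1.5411 nats.

1.5411 nats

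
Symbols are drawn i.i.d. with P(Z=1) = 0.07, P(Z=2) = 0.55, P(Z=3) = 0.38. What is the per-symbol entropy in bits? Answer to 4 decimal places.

1.2734 bits

H(Z) = −Σ p·log₂ p.
  −(0.07)·log₂(0.07) = 0.26856
  −(0.55)·log₂(0.55) = 0.47437
  −(0.38)·log₂(0.38) = 0.53045
Sum: 0.26856 + 0.47437 + 0.53045 = 1.2734 bits.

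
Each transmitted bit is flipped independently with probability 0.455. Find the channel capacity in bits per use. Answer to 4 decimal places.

0.0059 bits

Binary symmetric channel: C = 1 − h₂(ε) where h₂ is the binary entropy function.
h₂(0.455) = −0.455·log₂0.455 − 0.545·log₂0.545 = 0.9941.
C = 1 − 0.9941 = 0.0059 bits per channel use.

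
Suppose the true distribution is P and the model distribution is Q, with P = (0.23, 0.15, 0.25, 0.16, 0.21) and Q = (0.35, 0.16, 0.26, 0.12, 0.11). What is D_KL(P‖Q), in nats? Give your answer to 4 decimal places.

D(P‖Q) = Σ p·ln(p/q).
  0.23·ln(0.23/0.35) = -0.09657
  0.15·ln(0.15/0.16) = -0.00968
  0.25·ln(0.25/0.26) = -0.00981
  0.16·ln(0.16/0.12) = 0.04603
  0.21·ln(0.21/0.11) = 0.13579
D(P‖Q) = 0.0658 nats.

0.0658 nats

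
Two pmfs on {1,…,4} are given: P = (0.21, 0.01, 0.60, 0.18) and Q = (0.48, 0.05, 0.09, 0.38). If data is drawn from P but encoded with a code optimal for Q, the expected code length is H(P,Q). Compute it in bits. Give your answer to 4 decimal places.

H(P,Q) = −Σ p·log₂ q.
  −0.21·log₂(0.48) = 0.22237
  −0.01·log₂(0.05) = 0.04322
  −0.60·log₂(0.09) = 2.08436
  −0.18·log₂(0.38) = 0.25127
H(P,Q) = 2.6012 bits.

2.6012 bits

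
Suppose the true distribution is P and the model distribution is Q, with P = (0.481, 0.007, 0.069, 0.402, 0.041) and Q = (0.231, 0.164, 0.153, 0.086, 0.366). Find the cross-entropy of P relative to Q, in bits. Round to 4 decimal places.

2.7043 bits

H(P,Q) = −Σ p·log₂ q.
  −0.481·log₂(0.231) = 1.01685
  −0.007·log₂(0.164) = 0.01826
  −0.069·log₂(0.153) = 0.18688
  −0.402·log₂(0.086) = 1.42289
  −0.041·log₂(0.366) = 0.05945
H(P,Q) = 2.7043 bits.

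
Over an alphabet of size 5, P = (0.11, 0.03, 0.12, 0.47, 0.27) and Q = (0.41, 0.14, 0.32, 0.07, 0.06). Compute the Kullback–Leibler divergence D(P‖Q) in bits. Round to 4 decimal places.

1.4318 bits

D(P‖Q) = Σ p·log₂(p/q).
  0.11·log₂(0.11/0.41) = -0.20879
  0.03·log₂(0.03/0.14) = -0.06667
  0.12·log₂(0.12/0.32) = -0.16980
  0.47·log₂(0.47/0.07) = 1.29120
  0.27·log₂(0.27/0.06) = 0.58588
D(P‖Q) = 1.4318 bits.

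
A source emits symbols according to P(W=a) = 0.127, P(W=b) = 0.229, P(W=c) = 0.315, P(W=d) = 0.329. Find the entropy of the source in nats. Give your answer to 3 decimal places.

H(W) = −Σ p·ln p.
  −(0.127)·ln(0.127) = 0.2621
  −(0.229)·ln(0.229) = 0.3376
  −(0.315)·ln(0.315) = 0.3639
  −(0.329)·ln(0.329) = 0.3657
Sum: 0.2621 + 0.3376 + 0.3639 + 0.3657 = 1.329 nats.

1.329 nats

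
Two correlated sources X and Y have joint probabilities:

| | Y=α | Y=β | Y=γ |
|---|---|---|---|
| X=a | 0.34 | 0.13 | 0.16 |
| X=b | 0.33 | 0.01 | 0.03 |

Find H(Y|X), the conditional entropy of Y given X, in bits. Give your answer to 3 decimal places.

1.130 bits

Marginals: p(X) = (0.6300, 0.3700), p(Y) = (0.6700, 0.1400, 0.1900).
H(Y|X) = Σ p(X) · H(Y|X=·).
  X=a: p=0.6300, H(Y|X=a) = 1.4522
  X=b: p=0.3700, H(Y|X=b) = 0.5819
Weighted sum = 1.130 bits.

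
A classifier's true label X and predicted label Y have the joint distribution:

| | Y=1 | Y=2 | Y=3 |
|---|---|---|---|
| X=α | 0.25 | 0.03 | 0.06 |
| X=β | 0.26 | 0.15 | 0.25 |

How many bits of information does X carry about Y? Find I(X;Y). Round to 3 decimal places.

0.078 bits

Marginals: p(X) = (0.3400, 0.6600), p(Y) = (0.5100, 0.1800, 0.3100).
I(X;Y) = H(X) + H(Y) − H(X,Y).
H(X) = 0.9248, H(Y) = 1.4645, H(X,Y) = 2.3111.
I(X;Y) = 0.9248 + 1.4645 − 2.3111 = 0.078 bits.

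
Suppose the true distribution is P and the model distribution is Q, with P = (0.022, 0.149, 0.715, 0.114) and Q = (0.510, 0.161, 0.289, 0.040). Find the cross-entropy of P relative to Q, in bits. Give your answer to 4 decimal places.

H(P,Q) = −Σ p·log₂ q.
  −0.022·log₂(0.510) = 0.02137
  −0.149·log₂(0.161) = 0.39260
  −0.715·log₂(0.289) = 1.28046
  −0.114·log₂(0.040) = 0.52940
H(P,Q) = 2.2238 bits.

2.2238 bits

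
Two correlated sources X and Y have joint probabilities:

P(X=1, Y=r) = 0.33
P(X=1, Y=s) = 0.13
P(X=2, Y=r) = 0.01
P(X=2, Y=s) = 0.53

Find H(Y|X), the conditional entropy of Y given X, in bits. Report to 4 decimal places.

0.4670 bits

Chain rule: H(Y|X) = H(X,Y) − H(X).
Marginals: p(X) = (0.4600, 0.5400), p(Y) = (0.3400, 0.6600).
H(X,Y) = 1.4624 bits; H(X) = 0.9954 bits.
H(Y|X) = 1.4624 − 0.9954 = 0.4670 bits.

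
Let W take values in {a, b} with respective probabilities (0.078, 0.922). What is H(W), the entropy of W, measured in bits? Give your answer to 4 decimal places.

0.3951 bits

H(W) = −Σ p·log₂ p.
  −(0.078)·log₂(0.078) = 0.28707
  −(0.922)·log₂(0.922) = 0.10802
Sum: 0.28707 + 0.10802 = 0.3951 bits.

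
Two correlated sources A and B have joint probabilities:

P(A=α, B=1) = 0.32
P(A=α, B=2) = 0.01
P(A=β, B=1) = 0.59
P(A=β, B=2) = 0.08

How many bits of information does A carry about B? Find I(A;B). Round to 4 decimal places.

Marginals: p(A) = (0.3300, 0.6700), p(B) = (0.9100, 0.0900).
I(A;B) = Σ p(x,y)·log₂[p(x,y)/(p(x)p(y))].
  (α,1): 0.32·log₂(1.0656) = 0.02933
  (α,2): 0.01·log₂(0.3367) = -0.01570
  (β,1): 0.59·log₂(0.9677) = -0.02796
  (β,2): 0.08·log₂(1.3267) = 0.03263
Sum = 0.0183 bits.

0.0183 bits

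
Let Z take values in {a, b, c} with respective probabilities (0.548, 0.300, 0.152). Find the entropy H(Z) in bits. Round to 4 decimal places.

H(Z) = −Σ p·log₂ p.
  −(0.548)·log₂(0.548) = 0.47553
  −(0.300)·log₂(0.300) = 0.52109
  −(0.152)·log₂(0.152) = 0.41311
Sum: 0.47553 + 0.52109 + 0.41311 = 1.4097 bits.

1.4097 bits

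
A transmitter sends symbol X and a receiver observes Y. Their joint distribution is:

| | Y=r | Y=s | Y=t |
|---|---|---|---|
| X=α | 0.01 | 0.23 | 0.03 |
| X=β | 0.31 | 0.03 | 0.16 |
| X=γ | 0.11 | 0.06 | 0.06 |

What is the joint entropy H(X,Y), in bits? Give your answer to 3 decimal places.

H(X,Y) = −Σ p(x,y)·log₂ p(x,y) over all 9 cells.
  cell (α,r): −0.01·log₂0.01 = 0.0664
  cell (α,s): −0.23·log₂0.23 = 0.4877
  cell (α,t): −0.03·log₂0.03 = 0.1518
  cell (β,r): −0.31·log₂0.31 = 0.5238
  cell (β,s): −0.03·log₂0.03 = 0.1518
  cell (β,t): −0.16·log₂0.16 = 0.4230
  cell (γ,r): −0.11·log₂0.11 = 0.3503
  cell (γ,s): −0.06·log₂0.06 = 0.2435
  cell (γ,t): −0.06·log₂0.06 = 0.2435
Sum = 2.642 bits.

2.642 bits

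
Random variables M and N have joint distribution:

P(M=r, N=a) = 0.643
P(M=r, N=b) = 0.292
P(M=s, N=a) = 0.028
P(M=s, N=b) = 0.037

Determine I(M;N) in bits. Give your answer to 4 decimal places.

0.0122 bits

Marginals: p(M) = (0.9350, 0.0650), p(N) = (0.6710, 0.3290).
I(M;N) = H(M) + H(N) − H(M,N).
H(M) = 0.3470, H(N) = 0.9139, H(M,N) = 1.2487.
I(M;N) = 0.3470 + 0.9139 − 1.2487 = 0.0122 bits.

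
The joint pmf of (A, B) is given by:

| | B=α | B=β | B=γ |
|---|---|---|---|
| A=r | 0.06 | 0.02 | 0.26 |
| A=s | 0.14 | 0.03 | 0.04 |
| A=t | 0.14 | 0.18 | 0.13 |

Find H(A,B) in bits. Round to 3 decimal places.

2.821 bits

H(A,B) = −Σ p(x,y)·log₂ p(x,y) over all 9 cells.
  cell (r,α): −0.06·log₂0.06 = 0.2435
  cell (r,β): −0.02·log₂0.02 = 0.1129
  cell (r,γ): −0.26·log₂0.26 = 0.5053
  cell (s,α): −0.14·log₂0.14 = 0.3971
  cell (s,β): −0.03·log₂0.03 = 0.1518
  cell (s,γ): −0.04·log₂0.04 = 0.1858
  cell (t,α): −0.14·log₂0.14 = 0.3971
  cell (t,β): −0.18·log₂0.18 = 0.4453
  cell (t,γ): −0.13·log₂0.13 = 0.3826
Sum = 2.821 bits.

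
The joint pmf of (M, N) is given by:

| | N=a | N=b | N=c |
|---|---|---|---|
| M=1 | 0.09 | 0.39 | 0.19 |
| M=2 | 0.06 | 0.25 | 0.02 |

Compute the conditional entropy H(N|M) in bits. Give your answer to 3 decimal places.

1.239 bits

Chain rule: H(N|M) = H(M,N) − H(M).
Marginals: p(M) = (0.6700, 0.3300), p(N) = (0.1500, 0.6400, 0.2100).
H(M,N) = 2.1541 bits; H(M) = 0.9149 bits.
H(N|M) = 2.1541 − 0.9149 = 1.239 bits.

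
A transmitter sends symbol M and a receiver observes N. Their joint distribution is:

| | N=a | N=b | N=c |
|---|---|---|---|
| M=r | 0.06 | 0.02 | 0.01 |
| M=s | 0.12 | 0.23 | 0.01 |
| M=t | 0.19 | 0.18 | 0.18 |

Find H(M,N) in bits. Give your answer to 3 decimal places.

2.690 bits

H(M,N) = −Σ p(x,y)·log₂ p(x,y) over all 9 cells.
  cell (r,a): −0.06·log₂0.06 = 0.2435
  cell (r,b): −0.02·log₂0.02 = 0.1129
  cell (r,c): −0.01·log₂0.01 = 0.0664
  cell (s,a): −0.12·log₂0.12 = 0.3671
  cell (s,b): −0.23·log₂0.23 = 0.4877
  cell (s,c): −0.01·log₂0.01 = 0.0664
  cell (t,a): −0.19·log₂0.19 = 0.4552
  cell (t,b): −0.18·log₂0.18 = 0.4453
  cell (t,c): −0.18·log₂0.18 = 0.4453
Sum = 2.690 bits.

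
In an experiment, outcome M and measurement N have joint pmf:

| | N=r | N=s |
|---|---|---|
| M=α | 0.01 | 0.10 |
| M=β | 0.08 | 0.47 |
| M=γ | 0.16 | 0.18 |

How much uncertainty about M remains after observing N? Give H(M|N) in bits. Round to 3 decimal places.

Marginals: p(M) = (0.1100, 0.5500, 0.3400), p(N) = (0.2500, 0.7500).
H(M|N) = Σ p(N) · H(M|N=·).
  N=r: p=0.2500, H(M|N=r) = 1.1239
  N=s: p=0.7500, H(M|N=s) = 1.3042
Weighted sum = 1.259 bits.

1.259 bits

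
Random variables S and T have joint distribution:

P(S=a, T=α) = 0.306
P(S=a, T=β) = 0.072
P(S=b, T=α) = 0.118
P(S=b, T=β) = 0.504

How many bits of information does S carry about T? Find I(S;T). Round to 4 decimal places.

Marginals: p(S) = (0.3780, 0.6220), p(T) = (0.4240, 0.5760).
I(S;T) = Σ p(x,y)·log₂[p(x,y)/(p(x)p(y))].
  (a,α): 0.306·log₂(1.9093) = 0.28550
  (a,β): 0.072·log₂(0.3307) = -0.11494
  (b,α): 0.118·log₂(0.4474) = -0.13691
  (b,β): 0.504·log₂(1.4068) = 0.24815
Sum = 0.2818 bits.

0.2818 bits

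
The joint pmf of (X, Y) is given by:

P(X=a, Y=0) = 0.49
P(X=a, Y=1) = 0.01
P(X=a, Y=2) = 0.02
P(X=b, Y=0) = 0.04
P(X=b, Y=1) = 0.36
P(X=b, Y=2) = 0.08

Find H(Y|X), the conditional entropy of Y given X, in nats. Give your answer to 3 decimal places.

0.480 nats

Chain rule: H(Y|X) = H(X,Y) − H(X).
Marginals: p(X) = (0.5200, 0.4800), p(Y) = (0.5300, 0.3700, 0.1000).
H(X,Y) = 1.1724 nats; H(X) = 0.6923 nats.
H(Y|X) = 1.1724 − 0.6923 = 0.480 nats.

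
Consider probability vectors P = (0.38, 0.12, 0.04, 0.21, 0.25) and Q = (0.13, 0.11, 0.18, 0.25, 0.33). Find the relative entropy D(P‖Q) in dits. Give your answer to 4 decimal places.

0.1094 dits

D(P‖Q) = Σ p·log₁₀(p/q).
  0.38·log₁₀(0.38/0.13) = 0.17702
  0.12·log₁₀(0.12/0.11) = 0.00453
  0.04·log₁₀(0.04/0.18) = -0.02613
  0.21·log₁₀(0.21/0.25) = -0.01590
  0.25·log₁₀(0.25/0.33) = -0.03014
D(P‖Q) = 0.1094 dits.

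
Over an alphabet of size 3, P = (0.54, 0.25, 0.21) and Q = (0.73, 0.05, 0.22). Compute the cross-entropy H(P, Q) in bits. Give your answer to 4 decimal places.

1.7844 bits

H(P,Q) = −Σ p·log₂ q.
  −0.54·log₂(0.73) = 0.24518
  −0.25·log₂(0.05) = 1.08048
  −0.21·log₂(0.22) = 0.45873
H(P,Q) = 1.7844 bits.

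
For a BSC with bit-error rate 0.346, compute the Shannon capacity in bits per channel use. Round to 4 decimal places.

Binary symmetric channel: C = 1 − h₂(ε) where h₂ is the binary entropy function.
h₂(0.346) = −0.346·log₂0.346 − 0.654·log₂0.654 = 0.9304.
C = 1 − 0.9304 = 0.0696 bits per channel use.

0.0696 bits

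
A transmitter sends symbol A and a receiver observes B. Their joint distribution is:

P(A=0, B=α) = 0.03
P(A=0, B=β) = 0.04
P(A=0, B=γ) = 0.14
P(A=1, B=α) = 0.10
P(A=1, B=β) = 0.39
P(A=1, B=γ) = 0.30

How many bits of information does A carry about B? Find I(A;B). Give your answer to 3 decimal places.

0.051 bits

Marginals: p(A) = (0.2100, 0.7900), p(B) = (0.1300, 0.4300, 0.4400).
I(A;B) = H(A) + H(B) − H(A,B).
H(A) = 0.7415, H(B) = 1.4274, H(A,B) = 2.1177.
I(A;B) = 0.7415 + 1.4274 − 2.1177 = 0.051 bits.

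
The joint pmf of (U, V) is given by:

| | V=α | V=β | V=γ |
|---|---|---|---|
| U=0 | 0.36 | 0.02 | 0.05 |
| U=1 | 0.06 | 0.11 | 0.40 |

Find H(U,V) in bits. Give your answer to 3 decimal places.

H(U,V) = −Σ p(x,y)·log₂ p(x,y) over all 6 cells.
  cell (0,α): −0.36·log₂0.36 = 0.5306
  cell (0,β): −0.02·log₂0.02 = 0.1129
  cell (0,γ): −0.05·log₂0.05 = 0.2161
  cell (1,α): −0.06·log₂0.06 = 0.2435
  cell (1,β): −0.11·log₂0.11 = 0.3503
  cell (1,γ): −0.40·log₂0.40 = 0.5288
Sum = 1.982 bits.

1.982 bits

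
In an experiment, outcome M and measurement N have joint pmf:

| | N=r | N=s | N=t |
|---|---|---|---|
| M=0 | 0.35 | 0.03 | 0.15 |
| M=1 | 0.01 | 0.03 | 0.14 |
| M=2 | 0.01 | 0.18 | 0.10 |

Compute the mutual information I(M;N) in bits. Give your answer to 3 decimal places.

0.452 bits

Marginals: p(M) = (0.5300, 0.1800, 0.2900), p(N) = (0.3700, 0.2400, 0.3900).
I(M;N) = Σ p(x,y)·log₂[p(x,y)/(p(x)p(y))].
  (0,r): 0.35·log₂(1.7848) = 0.2925
  (0,s): 0.03·log₂(0.2358) = -0.0625
  (0,t): 0.15·log₂(0.7257) = -0.0694
  (1,r): 0.01·log₂(0.1502) = -0.0274
  (1,s): 0.03·log₂(0.6944) = -0.0158
  (1,t): 0.14·log₂(1.9943) = 0.1394
  (2,r): 0.01·log₂(0.0932) = -0.0342
  (2,s): 0.18·log₂(2.5862) = 0.2468
  (2,t): 0.10·log₂(0.8842) = -0.0178
Sum = 0.452 bits.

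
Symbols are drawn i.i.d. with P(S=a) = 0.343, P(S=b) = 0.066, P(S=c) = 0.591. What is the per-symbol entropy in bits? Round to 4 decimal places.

H(S) = −Σ p·log₂ p.
  −(0.343)·log₂(0.343) = 0.52950
  −(0.066)·log₂(0.066) = 0.25881
  −(0.591)·log₂(0.591) = 0.44843
Sum: 0.52950 + 0.25881 + 0.44843 = 1.2367 bits.

1.2367 bits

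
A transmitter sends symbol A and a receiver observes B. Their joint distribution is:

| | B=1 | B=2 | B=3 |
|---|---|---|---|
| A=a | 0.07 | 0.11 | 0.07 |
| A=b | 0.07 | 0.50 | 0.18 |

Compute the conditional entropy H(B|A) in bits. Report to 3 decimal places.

1.290 bits

Chain rule: H(B|A) = H(A,B) − H(A).
Marginals: p(A) = (0.2500, 0.7500), p(B) = (0.1400, 0.6100, 0.2500).
H(A,B) = 2.1013 bits; H(A) = 0.8113 bits.
H(B|A) = 2.1013 − 0.8113 = 1.290 bits.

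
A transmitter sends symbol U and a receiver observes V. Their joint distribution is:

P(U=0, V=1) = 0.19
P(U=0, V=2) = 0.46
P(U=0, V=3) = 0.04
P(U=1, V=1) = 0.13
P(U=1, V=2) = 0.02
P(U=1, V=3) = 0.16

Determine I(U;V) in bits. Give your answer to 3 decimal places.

Marginals: p(U) = (0.6900, 0.3100), p(V) = (0.3200, 0.4800, 0.2000).
I(U;V) = Σ p(x,y)·log₂[p(x,y)/(p(x)p(y))].
  (0,1): 0.19·log₂(0.8605) = -0.0412
  (0,2): 0.46·log₂(1.3889) = 0.2180
  (0,3): 0.04·log₂(0.2899) = -0.0715
  (1,1): 0.13·log₂(1.3105) = 0.0507
  (1,2): 0.02·log₂(0.1344) = -0.0579
  (1,3): 0.16·log₂(2.5806) = 0.2188
Sum = 0.317 bits.

0.317 bits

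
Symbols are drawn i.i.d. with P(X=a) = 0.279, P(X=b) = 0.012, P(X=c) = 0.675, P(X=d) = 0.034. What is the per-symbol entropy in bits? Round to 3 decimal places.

1.139 bits

H(X) = −Σ p·log₂ p.
  −(0.279)·log₂(0.279) = 0.5138
  −(0.012)·log₂(0.012) = 0.0766
  −(0.675)·log₂(0.675) = 0.3828
  −(0.034)·log₂(0.034) = 0.1659
Sum: 0.5138 + 0.0766 + 0.3828 + 0.1659 = 1.139 bits.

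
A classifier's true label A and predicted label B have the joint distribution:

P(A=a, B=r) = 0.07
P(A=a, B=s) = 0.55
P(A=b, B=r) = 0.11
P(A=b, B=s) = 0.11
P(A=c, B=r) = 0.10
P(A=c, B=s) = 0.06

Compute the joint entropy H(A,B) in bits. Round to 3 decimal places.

2.019 bits

H(A,B) = −Σ p(x,y)·log₂ p(x,y) over all 6 cells.
  cell (a,r): −0.07·log₂0.07 = 0.2686
  cell (a,s): −0.55·log₂0.55 = 0.4744
  cell (b,r): −0.11·log₂0.11 = 0.3503
  cell (b,s): −0.11·log₂0.11 = 0.3503
  cell (c,r): −0.10·log₂0.10 = 0.3322
  cell (c,s): −0.06·log₂0.06 = 0.2435
Sum = 2.019 bits.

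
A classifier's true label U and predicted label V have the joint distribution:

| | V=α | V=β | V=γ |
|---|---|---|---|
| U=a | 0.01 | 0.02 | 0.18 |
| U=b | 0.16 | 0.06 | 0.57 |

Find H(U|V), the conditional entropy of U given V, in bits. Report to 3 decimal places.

0.716 bits

Marginals: p(U) = (0.2100, 0.7900), p(V) = (0.1700, 0.0800, 0.7500).
H(U|V) = Σ p(V) · H(U|V=·).
  V=α: p=0.1700, H(U|V=α) = 0.3228
  V=β: p=0.0800, H(U|V=β) = 0.8113
  V=γ: p=0.7500, H(U|V=γ) = 0.7950
Weighted sum = 0.716 bits.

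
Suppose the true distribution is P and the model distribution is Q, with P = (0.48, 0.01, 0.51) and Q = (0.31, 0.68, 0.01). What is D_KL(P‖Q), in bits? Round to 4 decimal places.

D(P‖Q) = Σ p·log₂(p/q).
  0.48·log₂(0.48/0.31) = 0.30277
  0.01·log₂(0.01/0.68) = -0.06087
  0.51·log₂(0.51/0.01) = 2.89294
D(P‖Q) = 3.1348 bits.

3.1348 bits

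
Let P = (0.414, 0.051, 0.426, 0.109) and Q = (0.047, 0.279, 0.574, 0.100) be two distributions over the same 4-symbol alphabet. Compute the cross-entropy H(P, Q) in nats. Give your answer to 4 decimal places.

H(P,Q) = −Σ p·ln q.
  −0.414·ln(0.047) = 1.26585
  −0.051·ln(0.279) = 0.06510
  −0.426·ln(0.574) = 0.23648
  −0.109·ln(0.100) = 0.25098
H(P,Q) = 1.8184 nats.

1.8184 nats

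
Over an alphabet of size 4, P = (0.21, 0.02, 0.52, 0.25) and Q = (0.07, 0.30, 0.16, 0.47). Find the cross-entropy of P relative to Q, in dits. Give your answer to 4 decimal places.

H(P,Q) = −Σ p·log₁₀ q.
  −0.21·log₁₀(0.07) = 0.24253
  −0.02·log₁₀(0.30) = 0.01046
  −0.52·log₁₀(0.16) = 0.41386
  −0.25·log₁₀(0.47) = 0.08198
H(P,Q) = 0.7488 dits.

0.7488 dits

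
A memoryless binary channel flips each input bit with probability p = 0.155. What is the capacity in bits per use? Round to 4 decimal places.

Binary symmetric channel: C = 1 − h₂(ε) where h₂ is the binary entropy function.
h₂(0.155) = −0.155·log₂0.155 − 0.845·log₂0.845 = 0.6222.
C = 1 − 0.6222 = 0.3778 bits per channel use.

0.3778 bits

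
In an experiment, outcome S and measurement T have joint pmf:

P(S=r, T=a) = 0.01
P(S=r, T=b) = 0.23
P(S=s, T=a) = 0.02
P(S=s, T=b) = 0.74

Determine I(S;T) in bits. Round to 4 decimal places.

0.0010 bits

Marginals: p(S) = (0.2400, 0.7600), p(T) = (0.0300, 0.9700).
I(S;T) = H(S) + H(T) − H(S,T).
H(S) = 0.7950, H(T) = 0.1944, H(S,T) = 0.9884.
I(S;T) = 0.7950 + 0.1944 − 0.9884 = 0.0010 bits.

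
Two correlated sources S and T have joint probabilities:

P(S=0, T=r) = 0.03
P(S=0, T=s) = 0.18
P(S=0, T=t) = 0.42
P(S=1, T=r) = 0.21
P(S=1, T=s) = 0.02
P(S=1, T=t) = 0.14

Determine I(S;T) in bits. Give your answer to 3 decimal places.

0.272 bits

Marginals: p(S) = (0.6300, 0.3700), p(T) = (0.2400, 0.2000, 0.5600).
I(S;T) = H(S) + H(T) − H(S,T).
H(S) = 0.9507, H(T) = 1.4270, H(S,T) = 2.1055.
I(S;T) = 0.9507 + 1.4270 − 2.1055 = 0.272 bits.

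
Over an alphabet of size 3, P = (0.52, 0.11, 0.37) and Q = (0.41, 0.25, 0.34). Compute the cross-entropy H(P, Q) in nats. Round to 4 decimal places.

H(P,Q) = −Σ p·ln q.
  −0.52·ln(0.41) = 0.46363
  −0.11·ln(0.25) = 0.15249
  −0.37·ln(0.34) = 0.39916
H(P,Q) = 1.0153 nats.

1.0153 nats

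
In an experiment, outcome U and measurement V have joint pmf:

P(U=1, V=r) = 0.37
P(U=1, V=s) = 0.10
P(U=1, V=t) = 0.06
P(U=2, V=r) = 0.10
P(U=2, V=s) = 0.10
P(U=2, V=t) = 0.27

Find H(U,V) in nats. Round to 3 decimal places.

H(U,V) = −Σ p(x,y)·ln p(x,y) over all 6 cells.
  cell (1,r): −0.37·ln0.37 = 0.3679
  cell (1,s): −0.10·ln0.10 = 0.2303
  cell (1,t): −0.06·ln0.06 = 0.1688
  cell (2,r): −0.10·ln0.10 = 0.2303
  cell (2,s): −0.10·ln0.10 = 0.2303
  cell (2,t): −0.27·ln0.27 = 0.3535
Sum = 1.581 nats.

1.581 nats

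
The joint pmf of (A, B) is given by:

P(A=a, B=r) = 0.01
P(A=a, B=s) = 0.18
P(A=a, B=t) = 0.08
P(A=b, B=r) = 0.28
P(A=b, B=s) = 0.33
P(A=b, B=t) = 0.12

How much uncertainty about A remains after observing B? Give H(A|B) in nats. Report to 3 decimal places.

Chain rule: H(A|B) = H(A,B) − H(B).
Marginals: p(A) = (0.2700, 0.7300), p(B) = (0.2900, 0.5100, 0.2000).
H(A,B) = 1.5335 nats; H(B) = 1.0243 nats.
H(A|B) = 1.5335 − 1.0243 = 0.509 nats.

0.509 nats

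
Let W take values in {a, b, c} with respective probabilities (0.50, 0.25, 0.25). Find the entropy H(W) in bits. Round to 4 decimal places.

H(W) = −Σ p·log₂ p.
  −(0.50)·log₂(0.50) = 0.50000
  −(0.25)·log₂(0.25) = 0.50000
  −(0.25)·log₂(0.25) = 0.50000
Sum: 0.50000 + 0.50000 + 0.50000 = 1.5000 bits.

1.5000 bits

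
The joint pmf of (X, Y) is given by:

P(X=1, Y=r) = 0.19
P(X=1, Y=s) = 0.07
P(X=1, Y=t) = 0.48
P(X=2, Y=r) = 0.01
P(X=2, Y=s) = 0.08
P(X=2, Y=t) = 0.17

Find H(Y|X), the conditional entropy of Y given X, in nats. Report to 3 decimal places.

Chain rule: H(Y|X) = H(X,Y) − H(X).
Marginals: p(X) = (0.7400, 0.2600), p(Y) = (0.2000, 0.1500, 0.6500).
H(X,Y) = 1.4033 nats; H(X) = 0.5731 nats.
H(Y|X) = 1.4033 − 0.5731 = 0.830 nats.

0.830 nats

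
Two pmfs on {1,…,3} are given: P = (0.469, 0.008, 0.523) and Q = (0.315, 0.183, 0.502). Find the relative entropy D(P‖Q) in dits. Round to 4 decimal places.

0.0795 dits

D(P‖Q) = Σ p·log₁₀(p/q).
  0.469·log₁₀(0.469/0.315) = 0.08107
  0.008·log₁₀(0.008/0.183) = -0.01087
  0.523·log₁₀(0.523/0.502) = 0.00931
D(P‖Q) = 0.0795 dits.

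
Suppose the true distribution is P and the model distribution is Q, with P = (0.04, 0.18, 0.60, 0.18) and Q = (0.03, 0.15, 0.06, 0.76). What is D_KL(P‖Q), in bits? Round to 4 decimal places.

D(P‖Q) = Σ p·log₂(p/q).
  0.04·log₂(0.04/0.03) = 0.01660
  0.18·log₂(0.18/0.15) = 0.04735
  0.60·log₂(0.60/0.06) = 1.99316
  0.18·log₂(0.18/0.76) = -0.37404
D(P‖Q) = 1.6831 bits.

1.6831 bits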